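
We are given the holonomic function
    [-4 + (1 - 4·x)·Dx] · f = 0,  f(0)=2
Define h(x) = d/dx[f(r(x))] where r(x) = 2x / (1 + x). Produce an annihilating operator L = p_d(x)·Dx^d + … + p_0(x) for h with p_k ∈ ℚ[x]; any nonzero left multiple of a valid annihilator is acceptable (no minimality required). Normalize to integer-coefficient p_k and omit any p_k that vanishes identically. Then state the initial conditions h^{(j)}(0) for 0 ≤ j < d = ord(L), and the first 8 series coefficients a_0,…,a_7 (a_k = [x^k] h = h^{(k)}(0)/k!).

L = 14 + (-1 + 7·x)·Dx  (order 1).
h: a_k = 16, 224, 2352, 21952, 192080, 1613472, 13176688, 105413504, …
ICs: h(0) = 16.

f: a_k = 2, 8, 32, 128, 512, 2048, 8192, 32768, …
f∘r: x↦r, Dx↦Dx/r' in L_f ⇒ L₀.
Derive L from L₀ (diff closure).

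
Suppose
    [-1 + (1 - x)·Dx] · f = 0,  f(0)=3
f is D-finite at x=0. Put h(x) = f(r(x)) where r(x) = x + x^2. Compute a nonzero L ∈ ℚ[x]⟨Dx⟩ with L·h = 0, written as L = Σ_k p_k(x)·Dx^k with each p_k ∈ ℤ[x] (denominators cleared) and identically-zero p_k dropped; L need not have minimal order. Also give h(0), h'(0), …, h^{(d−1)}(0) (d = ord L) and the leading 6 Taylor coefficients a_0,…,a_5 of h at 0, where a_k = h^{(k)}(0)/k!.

L = (1 + 2·x) + (-1 + x + x^2)·Dx  (order 1).
h: a_k = 3, 3, 6, 9, 15, 24, …
ICs: h(0) = 3.

f: a_k = 3, 3, 3, 3, 3, 3, …
Substitute x→r, Dx→(1/r')Dx; clear ⇒ L₀.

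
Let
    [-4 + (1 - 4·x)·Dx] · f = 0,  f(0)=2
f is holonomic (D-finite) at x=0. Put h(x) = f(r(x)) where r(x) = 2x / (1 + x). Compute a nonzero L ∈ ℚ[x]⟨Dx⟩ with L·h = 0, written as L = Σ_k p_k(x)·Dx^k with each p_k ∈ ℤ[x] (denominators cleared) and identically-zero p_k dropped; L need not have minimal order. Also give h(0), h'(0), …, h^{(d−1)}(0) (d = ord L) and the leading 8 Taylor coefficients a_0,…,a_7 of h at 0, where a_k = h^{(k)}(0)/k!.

L = 8 + (-1 + 6·x + 7·x^2)·Dx  (order 1).
h: a_k = 2, 16, 112, 784, 5488, 38416, 268912, 1882384, …
ICs: h(0) = 2.

f: a_k = 2, 8, 32, 128, 512, 2048, 8192, 32768, …
Substitute x→r, Dx→(1/r')Dx; clear ⇒ L₀.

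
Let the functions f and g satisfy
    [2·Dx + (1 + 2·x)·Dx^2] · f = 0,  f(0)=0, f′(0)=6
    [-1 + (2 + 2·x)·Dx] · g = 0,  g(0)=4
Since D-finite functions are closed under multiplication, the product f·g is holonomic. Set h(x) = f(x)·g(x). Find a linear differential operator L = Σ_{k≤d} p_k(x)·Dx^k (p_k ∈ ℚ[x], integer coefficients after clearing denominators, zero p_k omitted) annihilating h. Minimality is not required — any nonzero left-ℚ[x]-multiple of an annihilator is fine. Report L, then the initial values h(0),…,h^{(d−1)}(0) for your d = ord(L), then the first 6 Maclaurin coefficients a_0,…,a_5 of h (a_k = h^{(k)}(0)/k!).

L = (-1 + 2·x) + (4 + 4·x)·Dx + (4 + 16·x + 20·x^2 + 8·x^3)·Dx^2  (order 2).
h: a_k = 0, 24, -12, 17, -55/2, 3709/80, …
ICs: h(0) = 0, h′(0) = 24.

f: a_k = 0, 6, -6, 8, -12, 96/5, …
g: a_k = 4, 2, -1/2, 1/4, -5/32, 7/64, …
Product ⇒ symmetric product L₀, ord ≤ 2.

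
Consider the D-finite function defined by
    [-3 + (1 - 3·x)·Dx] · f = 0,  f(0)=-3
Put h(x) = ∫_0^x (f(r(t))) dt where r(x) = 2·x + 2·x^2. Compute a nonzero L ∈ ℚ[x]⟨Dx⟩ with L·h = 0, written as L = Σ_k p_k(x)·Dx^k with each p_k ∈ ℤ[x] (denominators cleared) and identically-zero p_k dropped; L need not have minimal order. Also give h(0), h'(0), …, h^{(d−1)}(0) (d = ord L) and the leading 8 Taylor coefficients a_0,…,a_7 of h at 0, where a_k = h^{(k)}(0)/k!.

f: a_k = -3, -9, -27, -81, -243, -729, -2187, -6561, …
Substitute x→r, Dx→(1/r')Dx; clear ⇒ L₀.
h=∫₀ˣh₀: take L = L₀·Dx.
L = (6 + 12·x)·Dx + (-1 + 6·x + 6·x^2)·Dx^2  (order 2).
h: a_k = 0, -3, -9, -42, -216, -1188, -6804, -280584/7, …
ICs: h(0) = 0, h′(0) = -3.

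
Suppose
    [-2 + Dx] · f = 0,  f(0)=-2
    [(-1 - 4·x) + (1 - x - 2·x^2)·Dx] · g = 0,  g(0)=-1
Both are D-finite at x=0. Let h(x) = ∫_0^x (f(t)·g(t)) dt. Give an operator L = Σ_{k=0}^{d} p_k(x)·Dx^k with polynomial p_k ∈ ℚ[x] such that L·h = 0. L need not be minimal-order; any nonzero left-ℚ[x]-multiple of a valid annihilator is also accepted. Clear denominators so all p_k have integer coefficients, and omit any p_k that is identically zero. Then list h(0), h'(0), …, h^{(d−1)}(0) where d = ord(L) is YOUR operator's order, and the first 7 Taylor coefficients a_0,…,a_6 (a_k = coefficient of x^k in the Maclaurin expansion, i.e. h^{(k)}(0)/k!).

f: a_k = -2, -4, -4, -8/3, -4/3, -8/15, -8/45, …
g: a_k = -1, -1, -3, -5, -11, -21, -43, …
L₀ := L_f ⊗_s L_g (sym. prod.), ord ≤ 1.
h=∫₀ˣh₀: take L = L₀·Dx.
L = (3 + 2·x - 4·x^2)·Dx + (-1 + x + 2·x^2)·Dx^2  (order 2).
h: a_k = 0, 2, 3, 14/3, 43/6, 58/5, 869/45, …
ICs: h(0) = 0, h′(0) = 2.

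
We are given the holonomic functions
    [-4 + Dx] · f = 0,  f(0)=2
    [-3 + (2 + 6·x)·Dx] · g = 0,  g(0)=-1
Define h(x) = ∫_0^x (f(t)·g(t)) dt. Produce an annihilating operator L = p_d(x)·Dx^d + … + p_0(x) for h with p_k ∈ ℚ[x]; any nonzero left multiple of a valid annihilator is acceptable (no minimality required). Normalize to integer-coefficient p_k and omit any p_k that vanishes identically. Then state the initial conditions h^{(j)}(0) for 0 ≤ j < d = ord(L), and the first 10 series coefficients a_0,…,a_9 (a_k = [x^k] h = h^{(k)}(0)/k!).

L = (-11 - 24·x)·Dx + (2 + 6·x)·Dx^2  (order 2).
h: a_k = 0, -2, -11/2, -103/12, -953/96, -8161/960, -76883/11520, -497863/161280, -9695729/2580480, 133285631/46448640, …
ICs: h(0) = 0, h′(0) = -2.

f: a_k = 2, 8, 16, 64/3, 64/3, 256/15, 512/45, 2048/315, 1024/315, 4096/2835, …
g: a_k = -1, -3/2, 9/8, -27/16, 405/128, -1701/256, 15309/1024, -72171/2048, 2814669/32768, -14073345/65536, …
Product ⇒ symmetric product L₀, ord ≤ 1.
∫: right-multiply L₀ by Dx.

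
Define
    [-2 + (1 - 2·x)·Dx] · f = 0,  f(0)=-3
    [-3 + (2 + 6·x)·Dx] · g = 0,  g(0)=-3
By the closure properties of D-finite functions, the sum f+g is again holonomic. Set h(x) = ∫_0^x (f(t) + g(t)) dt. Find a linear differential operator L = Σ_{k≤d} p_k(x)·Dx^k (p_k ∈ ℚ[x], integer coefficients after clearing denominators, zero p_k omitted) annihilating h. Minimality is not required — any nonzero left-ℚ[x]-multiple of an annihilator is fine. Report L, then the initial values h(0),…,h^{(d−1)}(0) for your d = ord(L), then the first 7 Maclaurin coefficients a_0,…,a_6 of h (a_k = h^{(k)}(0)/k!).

L = (-66 - 108·x)·Dx + (41 + 156·x + 324·x^2)·Dx^2 + (-2 - 38·x - 24·x^2 + 216·x^3)·Dx^3  (order 3).
h: a_k = 0, -6, -21/4, -23/8, -465/64, -4929/640, -9893/512, …
ICs: h(0) = 0, h′(0) = -6, h′′(0) = -21/2.

f: a_k = -3, -6, -12, -24, -48, -96, -192, …
g: a_k = -3, -9/2, 27/8, -81/16, 1215/128, -5103/256, 45927/1024, …
L₀ := lclm(L_f,L_g); ord L₀ ≤ 1+1.
∫: right-multiply L₀ by Dx.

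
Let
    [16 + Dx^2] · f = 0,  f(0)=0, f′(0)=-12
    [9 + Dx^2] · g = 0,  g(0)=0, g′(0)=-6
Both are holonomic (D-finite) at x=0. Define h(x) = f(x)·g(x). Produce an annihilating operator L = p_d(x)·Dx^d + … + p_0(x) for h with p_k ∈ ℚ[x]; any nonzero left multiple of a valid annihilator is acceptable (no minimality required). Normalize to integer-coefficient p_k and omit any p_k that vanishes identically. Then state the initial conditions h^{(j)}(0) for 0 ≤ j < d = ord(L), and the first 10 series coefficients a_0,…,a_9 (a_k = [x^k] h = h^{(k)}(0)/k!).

L = 49 + 50·Dx^2 + Dx^4  (order 4).
h: a_k = 0, 0, 72, 0, -300, 0, 2451/5, 0, -6005/14, 0, …
ICs: h(0) = 0, h′(0) = 0, h′′(0) = 144, h′′′(0) = 0.

f: a_k = 0, -12, 0, 32, 0, -128/5, 0, 1024/105, 0, -2048/945, …
g: a_k = 0, -6, 0, 9, 0, -81/20, 0, 243/280, 0, -243/2240, …
h₀=f·g: eliminate ⇒ L₀, order ≤ 2·2.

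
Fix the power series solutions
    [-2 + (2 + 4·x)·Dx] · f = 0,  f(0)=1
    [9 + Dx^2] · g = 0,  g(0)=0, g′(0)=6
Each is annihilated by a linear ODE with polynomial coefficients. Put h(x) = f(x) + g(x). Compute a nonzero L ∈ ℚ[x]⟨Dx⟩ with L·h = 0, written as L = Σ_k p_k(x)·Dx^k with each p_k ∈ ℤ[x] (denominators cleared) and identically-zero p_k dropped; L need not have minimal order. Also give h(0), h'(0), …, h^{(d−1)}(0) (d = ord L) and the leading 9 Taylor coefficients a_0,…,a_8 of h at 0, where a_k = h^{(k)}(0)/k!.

L = (-27 - 81·x - 81·x^2) + (18 + 117·x + 243·x^2 + 162·x^3)·Dx + (-3 - 9·x - 9·x^2)·Dx^2 + (2 + 13·x + 27·x^2 + 18·x^3)·Dx^3  (order 3).
h: a_k = 1, 7, -1/2, -17/2, -5/8, 197/40, -21/16, 669/560, -429/128, …
ICs: h(0) = 1, h′(0) = 7, h′′(0) = -1.

f: a_k = 1, 1, -1/2, 1/2, -5/8, 7/8, -21/16, 33/16, -429/128, …
g: a_k = 0, 6, 0, -9, 0, 81/20, 0, -243/280, 0, …
f+g: L₀ = lclm(L_f,L_g), ord ≤ 1+2.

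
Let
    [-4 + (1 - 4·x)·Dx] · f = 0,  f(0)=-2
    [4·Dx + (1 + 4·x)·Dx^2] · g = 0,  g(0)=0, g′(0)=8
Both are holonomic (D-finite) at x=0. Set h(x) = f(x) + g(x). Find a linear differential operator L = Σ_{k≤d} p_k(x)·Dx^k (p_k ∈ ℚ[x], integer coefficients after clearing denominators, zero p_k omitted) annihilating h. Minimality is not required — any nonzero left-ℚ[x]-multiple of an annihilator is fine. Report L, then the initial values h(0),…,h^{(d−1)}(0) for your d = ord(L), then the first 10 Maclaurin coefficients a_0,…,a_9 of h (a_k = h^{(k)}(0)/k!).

L = (160 + 128·x)·Dx + (16 + 256·x + 256·x^2)·Dx^2 + (-3 - 4·x + 48·x^2 + 64·x^3)·Dx^3  (order 3).
h: a_k = -2, 0, -48, -256/3, -640, -8192/5, -28672/3, -196608/7, -147456, -4194304/9, …
ICs: h(0) = -2, h′(0) = 0, h′′(0) = -96.

f: a_k = -2, -8, -32, -128, -512, -2048, -8192, -32768, -131072, -524288, …
g: a_k = 0, 8, -16, 128/3, -128, 2048/5, -4096/3, 32768/7, -16384, 524288/9, …
f+g: L₀ = lclm(L_f,L_g), ord ≤ 1+2.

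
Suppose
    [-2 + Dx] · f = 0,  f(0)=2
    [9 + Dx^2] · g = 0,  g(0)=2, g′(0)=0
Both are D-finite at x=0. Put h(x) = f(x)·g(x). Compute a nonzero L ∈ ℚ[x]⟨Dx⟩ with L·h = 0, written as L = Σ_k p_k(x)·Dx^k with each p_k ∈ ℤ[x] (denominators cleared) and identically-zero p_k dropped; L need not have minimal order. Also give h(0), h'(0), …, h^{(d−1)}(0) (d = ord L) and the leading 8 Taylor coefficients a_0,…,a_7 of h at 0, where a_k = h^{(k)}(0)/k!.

L = 13 - 4·Dx + Dx^2  (order 2).
h: a_k = 4, 8, -10, -92/3, -119/6, 61/15, 407/36, 3277/630, …
ICs: h(0) = 4, h′(0) = 8.

f: a_k = 2, 4, 4, 8/3, 4/3, 8/15, 8/45, 16/315, …
g: a_k = 2, 0, -9, 0, 27/4, 0, -81/40, 0, …
Sym-product of L_f,L_g gives L₀ (≤ ord 2).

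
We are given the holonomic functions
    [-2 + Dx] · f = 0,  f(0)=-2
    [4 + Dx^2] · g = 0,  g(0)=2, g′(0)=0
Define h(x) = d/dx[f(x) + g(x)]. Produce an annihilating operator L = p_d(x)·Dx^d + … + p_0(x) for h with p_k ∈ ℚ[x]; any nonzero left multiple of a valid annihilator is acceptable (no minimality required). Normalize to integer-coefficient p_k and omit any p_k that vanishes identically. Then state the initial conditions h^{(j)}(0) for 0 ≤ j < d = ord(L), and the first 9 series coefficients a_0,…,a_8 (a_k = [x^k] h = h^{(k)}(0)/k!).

f: a_k = -2, -4, -4, -8/3, -4/3, -8/15, -8/45, -16/315, -4/315, …
g: a_k = 2, 0, -4, 0, 4/3, 0, -8/45, 0, 4/315, …
f+g: L₀ = lclm(L_f,L_g), ord ≤ 1+2.
h=h₀': d/dx-closure on L₀ ⇒ L.
L = 8 - 4·Dx + 2·Dx^2 - Dx^3  (order 3).
h: a_k = -4, -16, -8, 0, -8/3, -32/15, -16/45, 0, -8/315, …
ICs: h(0) = -4, h′(0) = -16, h′′(0) = -16.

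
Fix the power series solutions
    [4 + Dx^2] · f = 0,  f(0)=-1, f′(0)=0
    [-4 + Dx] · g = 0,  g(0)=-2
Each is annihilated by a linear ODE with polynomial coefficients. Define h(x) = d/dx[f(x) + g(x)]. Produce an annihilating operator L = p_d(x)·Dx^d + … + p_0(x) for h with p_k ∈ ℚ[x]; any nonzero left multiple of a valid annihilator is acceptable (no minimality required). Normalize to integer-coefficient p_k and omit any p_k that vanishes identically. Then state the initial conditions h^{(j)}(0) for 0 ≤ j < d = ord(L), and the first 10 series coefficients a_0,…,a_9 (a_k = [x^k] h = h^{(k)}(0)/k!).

L = 16 - 4·Dx + 4·Dx^2 - Dx^3  (order 3).
h: a_k = -8, -28, -64, -88, -256/3, -1016/15, -2048/45, -912/35, -4096/315, -16376/2835, …
ICs: h(0) = -8, h′(0) = -28, h′′(0) = -128.

f: a_k = -1, 0, 2, 0, -2/3, 0, 4/45, 0, -2/315, 0, …
g: a_k = -2, -8, -16, -64/3, -64/3, -256/15, -512/45, -2048/315, -1024/315, -4096/2835, …
Sum ⇒ L₀ = lclm(L_f,L_g) in ℚ(x)⟨Dx⟩.
Derive L from L₀ (diff closure).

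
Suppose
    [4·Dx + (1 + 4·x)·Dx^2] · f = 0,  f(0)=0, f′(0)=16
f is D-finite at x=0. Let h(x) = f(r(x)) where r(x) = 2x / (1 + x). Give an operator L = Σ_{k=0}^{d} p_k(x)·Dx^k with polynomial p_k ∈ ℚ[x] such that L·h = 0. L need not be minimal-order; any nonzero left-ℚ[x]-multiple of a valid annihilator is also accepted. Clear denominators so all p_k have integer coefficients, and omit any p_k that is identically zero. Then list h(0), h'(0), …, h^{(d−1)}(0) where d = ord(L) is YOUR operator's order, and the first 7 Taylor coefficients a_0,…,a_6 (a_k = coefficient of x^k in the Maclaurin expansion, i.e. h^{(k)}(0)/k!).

f: a_k = 0, 16, -32, 256/3, -256, 4096/5, -8192/3, …
f∘r: x↦r, Dx↦Dx/r' in L_f ⇒ L₀.
L = (10 + 18·x)·Dx + (1 + 10·x + 9·x^2)·Dx^2  (order 2).
h: a_k = 0, 32, -160, 2912/3, -6560, 236192/5, -1062880/3, …
ICs: h(0) = 0, h′(0) = 32.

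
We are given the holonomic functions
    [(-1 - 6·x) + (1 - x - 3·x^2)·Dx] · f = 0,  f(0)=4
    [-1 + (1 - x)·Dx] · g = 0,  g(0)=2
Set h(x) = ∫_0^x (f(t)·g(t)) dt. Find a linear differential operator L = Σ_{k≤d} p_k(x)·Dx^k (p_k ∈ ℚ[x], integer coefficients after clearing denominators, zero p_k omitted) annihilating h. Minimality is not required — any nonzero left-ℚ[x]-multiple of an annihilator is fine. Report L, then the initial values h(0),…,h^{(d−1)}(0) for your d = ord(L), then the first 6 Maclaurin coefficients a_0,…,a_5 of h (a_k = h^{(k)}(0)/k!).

f: a_k = 4, 4, 16, 28, 76, 160, …
g: a_k = 2, 2, 2, 2, 2, 2, …
f·g: L₀ = L_f ⊗_s L_g, ord ≤ 1·1.
Integrate: L := L₀·Dx.
L = (-2 - 4·x + 9·x^2)·Dx + (1 - 2·x - 2·x^2 + 3·x^3)·Dx^2  (order 2).
h: a_k = 0, 8, 8, 16, 26, 256/5, …
ICs: h(0) = 0, h′(0) = 8.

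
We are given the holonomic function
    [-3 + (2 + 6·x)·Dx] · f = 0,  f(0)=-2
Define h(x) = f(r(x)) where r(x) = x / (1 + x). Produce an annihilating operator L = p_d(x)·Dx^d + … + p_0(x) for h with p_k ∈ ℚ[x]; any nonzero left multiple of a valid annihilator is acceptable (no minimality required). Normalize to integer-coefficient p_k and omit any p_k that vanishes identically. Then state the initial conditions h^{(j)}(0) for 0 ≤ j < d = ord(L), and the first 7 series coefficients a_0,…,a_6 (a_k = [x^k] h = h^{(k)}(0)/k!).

f: a_k = -2, -3, 9/4, -27/8, 405/64, -1701/128, 15309/512, …
Substitute x→r, Dx→(1/r')Dx; clear ⇒ L₀.
L = -3 + (2 + 10·x + 8·x^2)·Dx  (order 1).
h: a_k = -2, -3, 21/4, -87/8, 1677/64, -9069/128, 106305/512, …
ICs: h(0) = -2.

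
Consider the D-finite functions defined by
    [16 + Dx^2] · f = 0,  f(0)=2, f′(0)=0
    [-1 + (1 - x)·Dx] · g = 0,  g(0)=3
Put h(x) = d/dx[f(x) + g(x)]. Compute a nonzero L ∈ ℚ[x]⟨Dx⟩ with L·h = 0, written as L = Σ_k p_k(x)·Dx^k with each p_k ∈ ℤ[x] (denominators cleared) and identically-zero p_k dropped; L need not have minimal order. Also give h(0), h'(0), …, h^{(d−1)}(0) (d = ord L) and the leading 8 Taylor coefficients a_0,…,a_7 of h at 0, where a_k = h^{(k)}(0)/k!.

f: a_k = 2, 0, -16, 0, 64/3, 0, -512/45, 0, …
g: a_k = 3, 3, 3, 3, 3, 3, 3, 3, …
f+g: L₀ = lclm(L_f,L_g), ord ≤ 2+1.
h=h₀': d/dx-closure on L₀ ⇒ L.
L = (448 - 512·x + 256·x^2) + (-176 + 432·x - 384·x^2 + 128·x^3)·Dx + (28 - 32·x + 16·x^2)·Dx^2 + (-11 + 27·x - 24·x^2 + 8·x^3)·Dx^3  (order 3).
h: a_k = 3, -26, 9, 292/3, 15, -754/15, 21, 15752/315, …
ICs: h(0) = 3, h′(0) = -26, h′′(0) = 18.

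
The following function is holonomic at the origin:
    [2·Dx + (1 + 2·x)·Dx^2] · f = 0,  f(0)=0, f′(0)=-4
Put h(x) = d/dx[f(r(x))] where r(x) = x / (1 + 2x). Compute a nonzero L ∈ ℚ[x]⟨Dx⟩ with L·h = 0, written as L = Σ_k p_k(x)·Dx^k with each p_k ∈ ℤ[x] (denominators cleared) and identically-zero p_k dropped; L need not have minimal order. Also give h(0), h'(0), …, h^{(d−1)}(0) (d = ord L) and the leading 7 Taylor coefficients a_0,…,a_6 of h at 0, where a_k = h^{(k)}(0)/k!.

f: a_k = 0, -4, 4, -16/3, 8, -64/5, 64/3, …
h₀=f(r): pull back L_f along r ⇒ L₀.
Derive L from L₀ (diff closure).
L = (6 + 16·x) + (1 + 6·x + 8·x^2)·Dx  (order 1).
h: a_k = -4, 24, -112, 480, -1984, 8064, -32512, …
ICs: h(0) = -4.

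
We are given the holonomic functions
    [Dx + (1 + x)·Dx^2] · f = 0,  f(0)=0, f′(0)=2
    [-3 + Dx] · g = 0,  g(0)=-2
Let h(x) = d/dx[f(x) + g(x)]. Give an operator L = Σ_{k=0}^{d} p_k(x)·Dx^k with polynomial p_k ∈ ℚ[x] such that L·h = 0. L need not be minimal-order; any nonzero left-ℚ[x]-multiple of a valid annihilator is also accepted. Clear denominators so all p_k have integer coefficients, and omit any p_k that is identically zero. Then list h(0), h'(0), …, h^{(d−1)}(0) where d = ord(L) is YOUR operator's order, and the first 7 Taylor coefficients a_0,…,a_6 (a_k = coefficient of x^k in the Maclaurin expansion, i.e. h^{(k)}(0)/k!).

L = (-15 - 9·x) + (-7 - 18·x - 9·x^2)·Dx + (4 + 7·x + 3·x^2)·Dx^2  (order 2).
h: a_k = -4, -20, -25, -29, -73/4, -283/20, -163/40, …
ICs: h(0) = -4, h′(0) = -20.

f: a_k = 0, 2, -1, 2/3, -1/2, 2/5, -1/3, …
g: a_k = -2, -6, -9, -9, -27/4, -81/20, -81/40, …
f+g: L₀ = lclm(L_f,L_g), ord ≤ 2+1.
h₀' ⇒ L via d/dx closure of L₀.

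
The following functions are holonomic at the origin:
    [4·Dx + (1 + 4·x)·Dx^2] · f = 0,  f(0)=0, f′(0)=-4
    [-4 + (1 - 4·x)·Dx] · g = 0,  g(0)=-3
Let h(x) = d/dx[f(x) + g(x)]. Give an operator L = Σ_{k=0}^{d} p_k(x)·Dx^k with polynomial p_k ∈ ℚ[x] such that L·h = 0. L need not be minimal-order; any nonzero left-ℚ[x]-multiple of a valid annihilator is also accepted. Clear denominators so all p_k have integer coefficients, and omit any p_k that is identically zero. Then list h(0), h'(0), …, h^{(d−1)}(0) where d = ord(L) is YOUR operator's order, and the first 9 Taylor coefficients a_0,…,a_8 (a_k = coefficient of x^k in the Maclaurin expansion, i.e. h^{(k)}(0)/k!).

L = (-160 - 128·x) + (-16 - 256·x - 256·x^2)·Dx + (3 + 4·x - 48·x^2 - 64·x^3)·Dx^2  (order 2).
h: a_k = -16, -80, -640, -2816, -16384, -69632, -360448, -1507328, -7340032, …
ICs: h(0) = -16, h′(0) = -80.

f: a_k = 0, -4, 8, -64/3, 64, -1024/5, 2048/3, -16384/7, 8192, …
g: a_k = -3, -12, -48, -192, -768, -3072, -12288, -49152, -196608, …
Weyl lclm of L_f,L_g ⇒ L₀ (ord ≤ 3).
h=h₀': d/dx-closure on L₀ ⇒ L.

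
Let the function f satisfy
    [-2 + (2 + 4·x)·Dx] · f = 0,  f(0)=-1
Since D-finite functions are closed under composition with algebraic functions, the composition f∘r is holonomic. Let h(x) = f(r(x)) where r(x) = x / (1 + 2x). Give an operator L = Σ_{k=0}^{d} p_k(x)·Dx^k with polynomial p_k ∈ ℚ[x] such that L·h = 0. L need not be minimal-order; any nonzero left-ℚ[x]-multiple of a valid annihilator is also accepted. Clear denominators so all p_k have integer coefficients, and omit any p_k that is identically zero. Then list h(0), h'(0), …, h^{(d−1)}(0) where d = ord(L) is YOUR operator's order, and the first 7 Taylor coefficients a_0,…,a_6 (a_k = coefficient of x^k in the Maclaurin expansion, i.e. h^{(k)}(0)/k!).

f: a_k = -1, -1, 1/2, -1/2, 5/8, -7/8, 21/16, …
Change of var in L_f (x↦r) gives L₀.
L = -1 + (1 + 6·x + 8·x^2)·Dx  (order 1).
h: a_k = -1, -1, 5/2, -13/2, 141/8, -399/8, 2353/16, …
ICs: h(0) = -1.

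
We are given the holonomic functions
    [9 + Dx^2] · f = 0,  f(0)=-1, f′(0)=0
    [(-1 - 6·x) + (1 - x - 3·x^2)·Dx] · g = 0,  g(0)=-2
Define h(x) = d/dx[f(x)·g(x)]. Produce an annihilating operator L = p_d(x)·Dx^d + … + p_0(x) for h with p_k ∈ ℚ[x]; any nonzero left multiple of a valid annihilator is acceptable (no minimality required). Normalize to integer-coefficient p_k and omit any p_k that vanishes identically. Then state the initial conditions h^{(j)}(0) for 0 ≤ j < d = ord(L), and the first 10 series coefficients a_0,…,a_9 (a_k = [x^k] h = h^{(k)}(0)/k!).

f: a_k = -1, 0, 9/2, 0, -27/8, 0, 81/80, 0, -729/4480, 0, …
g: a_k = -2, -2, -8, -14, -38, -80, -194, -434, -1016, -2318, …
f·g: L₀ = L_f ⊗_s L_g, ord ≤ 2·1.
h=h₀': d/dx-closure on L₀ ⇒ L.
L = (-15 - 54·x - 135·x^2 + 162·x^3 + 243·x^4) + (6·x + 54·x^2 + 108·x^3)·Dx + (1 - 4·x - 9·x^2 + 18·x^3 + 27·x^4)·Dx^2  (order 2).
h: a_k = 2, -2, 15, 35, 475/4, 5757/20, 33383/40, 118037/56, 12522393/2240, 31618591/2240, …
ICs: h(0) = 2, h′(0) = -2.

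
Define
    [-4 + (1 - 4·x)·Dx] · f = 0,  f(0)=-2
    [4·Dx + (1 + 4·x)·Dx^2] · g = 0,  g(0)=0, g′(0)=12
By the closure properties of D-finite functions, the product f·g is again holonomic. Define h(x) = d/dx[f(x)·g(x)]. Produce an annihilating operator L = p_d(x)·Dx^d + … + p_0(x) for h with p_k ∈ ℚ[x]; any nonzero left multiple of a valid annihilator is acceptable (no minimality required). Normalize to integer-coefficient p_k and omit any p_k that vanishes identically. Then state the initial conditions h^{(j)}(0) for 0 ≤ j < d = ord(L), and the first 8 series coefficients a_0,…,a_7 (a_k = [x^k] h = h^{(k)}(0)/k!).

f: a_k = -2, -8, -32, -128, -512, -2048, -8192, -32768, …
g: a_k = 0, 12, -24, 64, -192, 3072/5, -2048, 49152/7, …
Sym-product of L_f,L_g gives L₀ (≤ ord 2).
Derive L from L₀ (diff closure).
L = 64 + (4 + 80·x)·Dx + (-1 + 16·x^2)·Dx^2  (order 2).
h: a_k = -24, -96, -960, -3584, -24064, -454656/5, -2613248/5, -69861376/35, …
ICs: h(0) = -24, h′(0) = -96.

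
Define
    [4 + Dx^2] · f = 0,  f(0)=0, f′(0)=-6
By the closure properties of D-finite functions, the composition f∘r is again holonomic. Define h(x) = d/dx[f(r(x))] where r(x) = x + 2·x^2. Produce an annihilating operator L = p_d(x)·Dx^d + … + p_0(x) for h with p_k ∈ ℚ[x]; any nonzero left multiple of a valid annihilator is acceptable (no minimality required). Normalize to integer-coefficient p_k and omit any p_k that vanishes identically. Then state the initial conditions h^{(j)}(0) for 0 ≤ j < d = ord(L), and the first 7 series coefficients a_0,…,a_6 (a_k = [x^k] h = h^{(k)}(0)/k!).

f: a_k = 0, -6, 0, 4, 0, -4/5, 0, …
Change of var in L_f (x↦r) gives L₀.
h₀' ⇒ L via d/dx closure of L₀.
L = (52 + 64·x + 384·x^2 + 1024·x^3 + 1024·x^4) + (-12 - 48·x)·Dx + (1 + 8·x + 16·x^2)·Dx^2  (order 2).
h: a_k = -6, -24, 12, 96, 236, 144, -3352/15, …
ICs: h(0) = -6, h′(0) = -24.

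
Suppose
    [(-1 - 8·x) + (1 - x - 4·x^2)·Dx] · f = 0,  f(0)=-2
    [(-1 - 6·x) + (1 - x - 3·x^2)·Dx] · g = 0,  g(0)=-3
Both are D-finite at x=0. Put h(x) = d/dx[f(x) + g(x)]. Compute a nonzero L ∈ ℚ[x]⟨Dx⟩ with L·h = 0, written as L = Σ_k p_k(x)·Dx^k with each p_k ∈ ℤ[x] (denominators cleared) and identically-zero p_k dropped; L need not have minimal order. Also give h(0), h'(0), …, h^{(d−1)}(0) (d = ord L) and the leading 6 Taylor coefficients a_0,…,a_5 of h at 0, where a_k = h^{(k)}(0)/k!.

f: a_k = -2, -2, -10, -18, -58, -130, …
g: a_k = -3, -3, -12, -21, -57, -120, …
Sum ⇒ L₀ = lclm(L_f,L_g) in ℚ(x)⟨Dx⟩.
h₀' ⇒ L via d/dx closure of L₀.
L = (-6 - 456·x - 720·x^2 - 2904·x^3 - 6834·x^4 - 15264·x^5 + 5184·x^6) + (6 + 78·x + 246·x^2 + 216·x^3 + 645·x^4 - 6690·x^5 - 8352·x^6 + 3456·x^7)·Dx + (-1 + 2·x - 15·x^2 - 54·x^3 + 328·x^4 + 315·x^5 - 1091·x^6 - 816·x^7 + 432·x^8)·Dx^2  (order 2).
h: a_k = -5, -44, -117, -460, -1250, -3918, …
ICs: h(0) = -5, h′(0) = -44.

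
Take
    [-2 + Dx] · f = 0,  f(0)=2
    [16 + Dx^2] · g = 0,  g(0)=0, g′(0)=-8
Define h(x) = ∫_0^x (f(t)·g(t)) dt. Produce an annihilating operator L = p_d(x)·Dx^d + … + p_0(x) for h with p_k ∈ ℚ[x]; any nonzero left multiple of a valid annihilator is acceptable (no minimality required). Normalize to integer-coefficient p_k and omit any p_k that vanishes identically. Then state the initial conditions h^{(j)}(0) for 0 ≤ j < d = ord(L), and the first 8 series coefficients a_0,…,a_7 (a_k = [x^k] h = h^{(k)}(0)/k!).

f: a_k = 2, 4, 4, 8/3, 4/3, 8/15, 8/45, 16/315, …
g: a_k = 0, -8, 0, 64/3, 0, -256/15, 0, 2048/315, …
L₀ := L_f ⊗_s L_g (sym. prod.), ord ≤ 2.
Integrate: L := L₀·Dx.
L = 20·Dx - 4·Dx^2 + Dx^3  (order 3).
h: a_k = 0, 0, -8, -32/3, 8/3, 64/5, 304/45, -704/315, …
ICs: h(0) = 0, h′(0) = 0, h′′(0) = -16.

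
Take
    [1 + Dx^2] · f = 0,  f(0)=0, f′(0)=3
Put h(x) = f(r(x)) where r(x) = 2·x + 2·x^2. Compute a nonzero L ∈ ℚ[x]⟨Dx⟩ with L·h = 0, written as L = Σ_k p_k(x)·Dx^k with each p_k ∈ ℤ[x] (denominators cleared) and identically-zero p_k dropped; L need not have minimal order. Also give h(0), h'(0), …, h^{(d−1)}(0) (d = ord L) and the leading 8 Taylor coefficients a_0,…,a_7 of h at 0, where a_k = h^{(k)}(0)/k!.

f: a_k = 0, 3, 0, -1/2, 0, 1/40, 0, -1/1680, …
f∘r: x↦r, Dx↦Dx/r' in L_f ⇒ L₀.
L = (4 + 24·x + 48·x^2 + 32·x^3) - 2·Dx + (1 + 2·x)·Dx^2  (order 2).
h: a_k = 0, 6, 6, -4, -12, -56/5, 0, 832/105, …
ICs: h(0) = 0, h′(0) = 6.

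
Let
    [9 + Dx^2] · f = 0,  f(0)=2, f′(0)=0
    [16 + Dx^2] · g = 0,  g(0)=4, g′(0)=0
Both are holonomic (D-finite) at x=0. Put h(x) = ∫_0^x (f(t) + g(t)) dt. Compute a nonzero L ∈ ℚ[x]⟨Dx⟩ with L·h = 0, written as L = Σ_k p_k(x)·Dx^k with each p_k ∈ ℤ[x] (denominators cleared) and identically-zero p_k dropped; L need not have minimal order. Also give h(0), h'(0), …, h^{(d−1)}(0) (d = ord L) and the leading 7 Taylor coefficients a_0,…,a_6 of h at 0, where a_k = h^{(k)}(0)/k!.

L = 144·Dx + 25·Dx^3 + Dx^5  (order 5).
h: a_k = 0, 6, 0, -41/3, 0, 593/60, 0, …
ICs: h(0) = 0, h′(0) = 6, h′′(0) = 0, h′′′(0) = -82, h′′′′(0) = 0.

f: a_k = 2, 0, -9, 0, 27/4, 0, -81/40, …
g: a_k = 4, 0, -32, 0, 128/3, 0, -1024/45, …
L₀ := lclm(L_f,L_g); ord L₀ ≤ 2+2.
h=∫₀ˣh₀: take L = L₀·Dx.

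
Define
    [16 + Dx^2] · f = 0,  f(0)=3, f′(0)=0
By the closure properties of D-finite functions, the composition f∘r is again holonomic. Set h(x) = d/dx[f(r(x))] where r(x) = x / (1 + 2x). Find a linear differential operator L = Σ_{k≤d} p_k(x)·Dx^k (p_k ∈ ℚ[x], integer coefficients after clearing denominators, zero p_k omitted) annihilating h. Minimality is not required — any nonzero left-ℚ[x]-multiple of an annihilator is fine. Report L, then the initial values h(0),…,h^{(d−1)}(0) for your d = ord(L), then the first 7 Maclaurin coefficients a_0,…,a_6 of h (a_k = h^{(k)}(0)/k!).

f: a_k = 3, 0, -24, 0, 32, 0, -256/15, …
Change of var in L_f (x↦r) gives L₀.
h₀' ⇒ L via d/dx closure of L₀.
L = (40 + 96·x + 96·x^2) + (12 + 72·x + 144·x^2 + 96·x^3)·Dx + (1 + 8·x + 24·x^2 + 32·x^3 + 16·x^4)·Dx^2  (order 2).
h: a_k = 0, -48, 288, -1024, 2560, -19712/5, -10752/5, …
ICs: h(0) = 0, h′(0) = -48.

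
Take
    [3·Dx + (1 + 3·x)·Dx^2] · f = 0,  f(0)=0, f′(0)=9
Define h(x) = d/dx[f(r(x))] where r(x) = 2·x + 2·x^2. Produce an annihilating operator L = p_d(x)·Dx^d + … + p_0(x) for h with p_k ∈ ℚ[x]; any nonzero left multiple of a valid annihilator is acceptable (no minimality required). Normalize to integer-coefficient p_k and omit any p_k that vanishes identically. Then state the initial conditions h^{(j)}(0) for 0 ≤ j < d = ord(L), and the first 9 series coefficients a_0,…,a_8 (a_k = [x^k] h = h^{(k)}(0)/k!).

L = (4 + 12·x + 12·x^2) + (1 + 8·x + 18·x^2 + 12·x^3)·Dx  (order 1).
h: a_k = 18, -72, 324, -1512, 7128, -33696, 159408, -754272, 3569184, …
ICs: h(0) = 18.

f: a_k = 0, 9, -27/2, 27, -243/4, 729/5, -729/2, 6561/7, -19683/8, …
f∘r: x↦r, Dx↦Dx/r' in L_f ⇒ L₀.
h₀' ⇒ L via d/dx closure of L₀.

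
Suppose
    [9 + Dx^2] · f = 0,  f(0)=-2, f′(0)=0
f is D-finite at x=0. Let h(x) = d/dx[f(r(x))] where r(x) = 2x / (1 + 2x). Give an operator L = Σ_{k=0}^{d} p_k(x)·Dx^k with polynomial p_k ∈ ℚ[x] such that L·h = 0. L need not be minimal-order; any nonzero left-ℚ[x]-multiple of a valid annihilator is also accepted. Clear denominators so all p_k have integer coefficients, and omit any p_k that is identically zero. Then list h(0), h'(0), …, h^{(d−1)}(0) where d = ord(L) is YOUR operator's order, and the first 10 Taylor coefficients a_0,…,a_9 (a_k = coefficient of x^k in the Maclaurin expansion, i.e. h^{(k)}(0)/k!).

L = (60 + 96·x + 96·x^2) + (12 + 72·x + 144·x^2 + 96·x^3)·Dx + (1 + 8·x + 24·x^2 + 32·x^3 + 16·x^4)·Dx^2  (order 2).
h: a_k = 0, 72, -432, 1296, -1440, -39312/5, 308448/5, -9393696/35, 31482432/35, -86924016/35, …
ICs: h(0) = 0, h′(0) = 72.

f: a_k = -2, 0, 9, 0, -27/4, 0, 81/40, 0, -729/2240, 0, …
f∘r: x↦r, Dx↦Dx/r' in L_f ⇒ L₀.
h=h₀': d/dx-closure on L₀ ⇒ L.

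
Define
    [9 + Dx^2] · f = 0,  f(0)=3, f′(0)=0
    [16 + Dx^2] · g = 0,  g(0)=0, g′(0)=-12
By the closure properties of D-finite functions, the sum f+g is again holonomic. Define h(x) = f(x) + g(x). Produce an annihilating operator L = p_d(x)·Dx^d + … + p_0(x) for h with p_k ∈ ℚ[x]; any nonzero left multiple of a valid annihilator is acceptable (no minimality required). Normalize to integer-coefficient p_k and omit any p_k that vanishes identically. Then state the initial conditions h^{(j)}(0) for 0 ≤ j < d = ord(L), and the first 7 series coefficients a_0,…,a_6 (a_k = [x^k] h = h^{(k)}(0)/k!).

L = 144 + 25·Dx^2 + Dx^4  (order 4).
h: a_k = 3, -12, -27/2, 32, 81/8, -128/5, -243/80, …
ICs: h(0) = 3, h′(0) = -12, h′′(0) = -27, h′′′(0) = 192.

f: a_k = 3, 0, -27/2, 0, 81/8, 0, -243/80, …
g: a_k = 0, -12, 0, 32, 0, -128/5, 0, …
Weyl lclm of L_f,L_g ⇒ L₀ (ord ≤ 4).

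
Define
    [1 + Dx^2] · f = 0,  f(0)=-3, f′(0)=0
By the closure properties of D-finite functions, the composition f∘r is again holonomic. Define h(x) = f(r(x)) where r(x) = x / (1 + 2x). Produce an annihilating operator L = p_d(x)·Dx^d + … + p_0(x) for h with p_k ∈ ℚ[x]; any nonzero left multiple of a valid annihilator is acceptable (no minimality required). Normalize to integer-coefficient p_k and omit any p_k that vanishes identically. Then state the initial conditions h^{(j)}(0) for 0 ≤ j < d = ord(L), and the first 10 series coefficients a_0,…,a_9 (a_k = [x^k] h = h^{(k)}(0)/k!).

L = 1 + (4 + 24·x + 48·x^2 + 32·x^3)·Dx + (1 + 8·x + 24·x^2 + 32·x^3 + 16·x^4)·Dx^2  (order 2).
h: a_k = -3, 0, 3/2, -6, 143/8, -47, 27601/240, -5361/20, 8095583/13440, -1103647/840, …
ICs: h(0) = -3, h′(0) = 0.

f: a_k = -3, 0, 3/2, 0, -1/8, 0, 1/240, 0, -1/13440, 0, …
Change of var in L_f (x↦r) gives L₀.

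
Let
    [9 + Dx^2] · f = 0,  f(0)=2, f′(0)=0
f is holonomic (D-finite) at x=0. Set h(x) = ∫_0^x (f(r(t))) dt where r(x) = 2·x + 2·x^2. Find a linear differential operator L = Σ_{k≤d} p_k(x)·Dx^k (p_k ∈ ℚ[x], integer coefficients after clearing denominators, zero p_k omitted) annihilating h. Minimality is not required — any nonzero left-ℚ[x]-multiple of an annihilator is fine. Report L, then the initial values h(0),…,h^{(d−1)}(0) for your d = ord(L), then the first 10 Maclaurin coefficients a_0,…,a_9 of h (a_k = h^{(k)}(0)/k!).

L = (36 + 216·x + 432·x^2 + 288·x^3)·Dx - 2·Dx^2 + (1 + 2·x)·Dx^3  (order 3).
h: a_k = 0, 2, 0, -12, -18, 72/5, 72, 2592/35, -216/5, -6816/35, …
ICs: h(0) = 0, h′(0) = 2, h′′(0) = 0.

f: a_k = 2, 0, -9, 0, 27/4, 0, -81/40, 0, 729/2240, 0, …
h₀=f(r): pull back L_f along r ⇒ L₀.
h=∫h₀ ⇒ L = L₀·Dx.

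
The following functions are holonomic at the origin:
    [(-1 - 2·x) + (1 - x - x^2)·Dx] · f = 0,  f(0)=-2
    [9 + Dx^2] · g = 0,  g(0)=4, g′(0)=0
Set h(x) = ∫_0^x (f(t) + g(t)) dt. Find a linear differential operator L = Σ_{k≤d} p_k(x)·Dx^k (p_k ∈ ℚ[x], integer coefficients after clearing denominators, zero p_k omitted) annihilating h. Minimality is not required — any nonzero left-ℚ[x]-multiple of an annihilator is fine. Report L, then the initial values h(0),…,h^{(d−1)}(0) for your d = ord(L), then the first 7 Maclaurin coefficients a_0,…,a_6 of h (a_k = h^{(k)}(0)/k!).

f: a_k = -2, -2, -4, -6, -10, -16, -26, …
g: a_k = 4, 0, -18, 0, 27/2, 0, -81/20, …
h₀=f+g: left-lcm gives L₀, ord ≤ 3.
∫: right-multiply L₀ by Dx.
L = (243 + 432·x - 81·x^2 + 216·x^3 + 405·x^4 + 162·x^5)·Dx + (-117 + 225·x + 36·x^2 - 297·x^3 + 54·x^4 + 243·x^5 + 81·x^6)·Dx^2 + (27 + 48·x - 9·x^2 + 24·x^3 + 45·x^4 + 18·x^5)·Dx^3 + (-13 + 25·x + 4·x^2 - 33·x^3 + 6·x^4 + 27·x^5 + 9·x^6)·Dx^4  (order 4).
h: a_k = 0, 2, -1, -22/3, -3/2, 7/10, -8/3, …
ICs: h(0) = 0, h′(0) = 2, h′′(0) = -2, h′′′(0) = -44.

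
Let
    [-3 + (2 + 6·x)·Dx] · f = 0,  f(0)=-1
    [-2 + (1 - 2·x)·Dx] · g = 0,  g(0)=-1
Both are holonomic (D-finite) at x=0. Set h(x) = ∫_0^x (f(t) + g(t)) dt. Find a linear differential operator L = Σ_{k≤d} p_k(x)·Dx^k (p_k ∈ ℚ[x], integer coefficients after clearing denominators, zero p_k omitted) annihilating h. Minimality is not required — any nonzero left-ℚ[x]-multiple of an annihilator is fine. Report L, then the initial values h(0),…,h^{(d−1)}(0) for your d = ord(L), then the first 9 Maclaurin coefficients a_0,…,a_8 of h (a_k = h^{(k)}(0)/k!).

L = (66 + 108·x)·Dx + (-41 - 156·x - 324·x^2)·Dx^2 + (2 + 38·x + 24·x^2 - 216·x^3)·Dx^3  (order 3).
h: a_k = 0, -2, -7/4, -23/24, -155/64, -1643/640, -9893/1536, -50227/7168, -334315/16384, …
ICs: h(0) = 0, h′(0) = -2, h′′(0) = -7/2.

f: a_k = -1, -3/2, 9/8, -27/16, 405/128, -1701/256, 15309/1024, -72171/2048, 2814669/32768, …
g: a_k = -1, -2, -4, -8, -16, -32, -64, -128, -256, …
Weyl lclm of L_f,L_g ⇒ L₀ (ord ≤ 2).
h=∫₀ˣh₀: take L = L₀·Dx.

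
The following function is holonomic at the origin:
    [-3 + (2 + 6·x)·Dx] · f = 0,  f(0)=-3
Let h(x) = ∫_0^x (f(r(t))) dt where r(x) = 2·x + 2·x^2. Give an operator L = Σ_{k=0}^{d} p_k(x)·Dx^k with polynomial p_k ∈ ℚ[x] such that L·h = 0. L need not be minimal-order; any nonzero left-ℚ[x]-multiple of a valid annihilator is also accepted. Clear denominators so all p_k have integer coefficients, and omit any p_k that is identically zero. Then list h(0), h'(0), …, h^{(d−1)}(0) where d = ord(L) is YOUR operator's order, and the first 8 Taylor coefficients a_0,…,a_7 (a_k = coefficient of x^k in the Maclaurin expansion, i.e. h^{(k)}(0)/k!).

L = (-3 - 6·x)·Dx + (1 + 6·x + 6·x^2)·Dx^2  (order 2).
h: a_k = 0, -3, -9/2, 3/2, -27/8, 351/40, -405/16, 8829/112, …
ICs: h(0) = 0, h′(0) = -3.

f: a_k = -3, -9/2, 27/8, -81/16, 1215/128, -5103/256, 45927/1024, -216513/2048, …
h₀=f(r): pull back L_f along r ⇒ L₀.
Integrate: L := L₀·Dx.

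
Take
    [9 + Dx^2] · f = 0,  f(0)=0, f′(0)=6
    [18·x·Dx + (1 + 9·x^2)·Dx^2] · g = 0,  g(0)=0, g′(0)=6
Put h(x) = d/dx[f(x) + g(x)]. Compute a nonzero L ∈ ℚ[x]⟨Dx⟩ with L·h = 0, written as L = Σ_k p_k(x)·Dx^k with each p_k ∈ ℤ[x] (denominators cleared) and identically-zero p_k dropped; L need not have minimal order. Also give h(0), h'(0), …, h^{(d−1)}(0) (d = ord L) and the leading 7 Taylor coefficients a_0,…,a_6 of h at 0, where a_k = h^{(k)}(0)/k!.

L = (-1782·x + 20412·x^3 + 13122·x^5) + (-9 + 567·x^2 + 6561·x^4 + 6561·x^6)·Dx + (-198·x + 2268·x^3 + 1458·x^5)·Dx^2 + (-1 + 63·x^2 + 729·x^4 + 729·x^6)·Dx^3  (order 3).
h: a_k = 12, 0, -81, 0, 2025/4, 0, -175203/40, …
ICs: h(0) = 12, h′(0) = 0, h′′(0) = -162.

f: a_k = 0, 6, 0, -9, 0, 81/20, 0, …
g: a_k = 0, 6, 0, -18, 0, 486/5, 0, …
h₀=f+g: left-lcm gives L₀, ord ≤ 4.
h₀' ⇒ L via d/dx closure of L₀.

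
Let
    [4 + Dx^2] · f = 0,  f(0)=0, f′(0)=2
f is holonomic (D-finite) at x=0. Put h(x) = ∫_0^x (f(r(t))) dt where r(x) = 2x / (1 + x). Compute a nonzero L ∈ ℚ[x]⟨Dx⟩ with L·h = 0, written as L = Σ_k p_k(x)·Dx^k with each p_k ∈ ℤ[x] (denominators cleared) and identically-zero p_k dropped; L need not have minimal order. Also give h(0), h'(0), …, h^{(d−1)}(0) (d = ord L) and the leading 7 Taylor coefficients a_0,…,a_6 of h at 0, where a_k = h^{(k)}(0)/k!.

L = 16·Dx + (2 + 6·x + 6·x^2 + 2·x^3)·Dx^2 + (1 + 4·x + 6·x^2 + 4·x^3 + x^4)·Dx^3  (order 3).
h: a_k = 0, 0, 2, -4/3, -5/3, 28/5, -386/45, …
ICs: h(0) = 0, h′(0) = 0, h′′(0) = 4.

f: a_k = 0, 2, 0, -4/3, 0, 4/15, 0, …
Substitute x→r, Dx→(1/r')Dx; clear ⇒ L₀.
∫: right-multiply L₀ by Dx.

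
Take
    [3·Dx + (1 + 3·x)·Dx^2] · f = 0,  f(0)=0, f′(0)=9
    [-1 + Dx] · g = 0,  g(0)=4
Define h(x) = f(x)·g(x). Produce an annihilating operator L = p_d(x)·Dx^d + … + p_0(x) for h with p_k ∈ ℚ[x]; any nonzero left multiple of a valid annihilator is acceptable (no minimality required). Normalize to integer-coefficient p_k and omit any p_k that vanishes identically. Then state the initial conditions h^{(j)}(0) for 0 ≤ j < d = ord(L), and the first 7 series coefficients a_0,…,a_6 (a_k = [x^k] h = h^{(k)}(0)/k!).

L = (-2 + 3·x) + (1 - 6·x)·Dx + (1 + 3·x)·Dx^2  (order 2).
h: a_k = 0, 36, -18, 72, -156, 3867/10, -3921/4, …
ICs: h(0) = 0, h′(0) = 36.

f: a_k = 0, 9, -27/2, 27, -243/4, 729/5, -729/2, …
g: a_k = 4, 4, 2, 2/3, 1/6, 1/30, 1/180, …
f·g: L₀ = L_f ⊗_s L_g, ord ≤ 2·1.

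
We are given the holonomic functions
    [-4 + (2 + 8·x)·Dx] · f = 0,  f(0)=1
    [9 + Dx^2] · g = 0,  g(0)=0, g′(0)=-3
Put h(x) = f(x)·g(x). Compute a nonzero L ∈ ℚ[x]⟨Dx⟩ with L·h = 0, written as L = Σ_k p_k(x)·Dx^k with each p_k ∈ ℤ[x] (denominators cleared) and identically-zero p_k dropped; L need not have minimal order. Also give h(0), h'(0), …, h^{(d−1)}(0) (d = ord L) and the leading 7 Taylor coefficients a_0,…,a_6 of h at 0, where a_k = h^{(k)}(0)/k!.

L = (21 + 72·x + 144·x^2) + (-4 - 16·x)·Dx + (1 + 8·x + 16·x^2)·Dx^2  (order 2).
h: a_k = 0, -3, -6, 21/2, -3, 759/40, -1401/20, …
ICs: h(0) = 0, h′(0) = -3.

f: a_k = 1, 2, -2, 4, -10, 28, -84, …
g: a_k = 0, -3, 0, 9/2, 0, -81/40, 0, …
L₀ := L_f ⊗_s L_g (sym. prod.), ord ≤ 2.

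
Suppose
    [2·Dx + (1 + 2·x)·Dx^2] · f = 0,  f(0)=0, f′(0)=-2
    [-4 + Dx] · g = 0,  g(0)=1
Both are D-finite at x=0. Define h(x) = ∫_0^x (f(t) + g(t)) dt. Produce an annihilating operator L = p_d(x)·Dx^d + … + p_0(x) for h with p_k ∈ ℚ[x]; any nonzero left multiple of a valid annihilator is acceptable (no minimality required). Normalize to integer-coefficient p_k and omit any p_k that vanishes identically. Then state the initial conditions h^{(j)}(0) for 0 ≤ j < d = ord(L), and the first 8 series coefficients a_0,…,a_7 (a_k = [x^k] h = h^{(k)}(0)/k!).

L = (-32 - 32·x)·Dx^2 + (-4 - 32·x - 32·x^2)·Dx^3 + (3 + 10·x + 8·x^2)·Dx^4  (order 4).
h: a_k = 0, 1, 1, 10/3, 2, 44/15, 16/45, 736/315, …
ICs: h(0) = 0, h′(0) = 1, h′′(0) = 2, h′′′(0) = 20.

f: a_k = 0, -2, 2, -8/3, 4, -32/5, 32/3, -128/7, …
g: a_k = 1, 4, 8, 32/3, 32/3, 128/15, 256/45, 1024/315, …
L₀ := lclm(L_f,L_g); ord L₀ ≤ 2+1.
h=∫h₀ ⇒ L = L₀·Dx.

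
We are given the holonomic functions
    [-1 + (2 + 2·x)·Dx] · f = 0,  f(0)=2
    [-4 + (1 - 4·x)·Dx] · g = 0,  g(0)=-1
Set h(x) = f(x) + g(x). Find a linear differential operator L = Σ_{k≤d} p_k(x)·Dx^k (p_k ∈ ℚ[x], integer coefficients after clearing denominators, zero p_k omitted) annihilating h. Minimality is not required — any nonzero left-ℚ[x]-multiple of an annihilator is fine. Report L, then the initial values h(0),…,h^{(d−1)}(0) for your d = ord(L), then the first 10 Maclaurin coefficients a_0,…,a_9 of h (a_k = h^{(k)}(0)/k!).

f: a_k = 2, 1, -1/4, 1/8, -5/64, 7/128, -21/512, 33/1024, -429/16384, 715/32768, …
g: a_k = -1, -4, -16, -64, -256, -1024, -4096, -16384, -65536, -262144, …
f+g: L₀ = lclm(L_f,L_g), ord ≤ 1+1.
L = (68 + 48·x) + (-129 - 248·x - 144·x^2)·Dx + (14 - 18·x - 128·x^2 - 96·x^3)·Dx^2  (order 2).
h: a_k = 1, -3, -65/4, -511/8, -16389/64, -131065/128, -2097173/512, -16777183/1024, -1073742253/16384, -8589933877/32768, …
ICs: h(0) = 1, h′(0) = -3.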